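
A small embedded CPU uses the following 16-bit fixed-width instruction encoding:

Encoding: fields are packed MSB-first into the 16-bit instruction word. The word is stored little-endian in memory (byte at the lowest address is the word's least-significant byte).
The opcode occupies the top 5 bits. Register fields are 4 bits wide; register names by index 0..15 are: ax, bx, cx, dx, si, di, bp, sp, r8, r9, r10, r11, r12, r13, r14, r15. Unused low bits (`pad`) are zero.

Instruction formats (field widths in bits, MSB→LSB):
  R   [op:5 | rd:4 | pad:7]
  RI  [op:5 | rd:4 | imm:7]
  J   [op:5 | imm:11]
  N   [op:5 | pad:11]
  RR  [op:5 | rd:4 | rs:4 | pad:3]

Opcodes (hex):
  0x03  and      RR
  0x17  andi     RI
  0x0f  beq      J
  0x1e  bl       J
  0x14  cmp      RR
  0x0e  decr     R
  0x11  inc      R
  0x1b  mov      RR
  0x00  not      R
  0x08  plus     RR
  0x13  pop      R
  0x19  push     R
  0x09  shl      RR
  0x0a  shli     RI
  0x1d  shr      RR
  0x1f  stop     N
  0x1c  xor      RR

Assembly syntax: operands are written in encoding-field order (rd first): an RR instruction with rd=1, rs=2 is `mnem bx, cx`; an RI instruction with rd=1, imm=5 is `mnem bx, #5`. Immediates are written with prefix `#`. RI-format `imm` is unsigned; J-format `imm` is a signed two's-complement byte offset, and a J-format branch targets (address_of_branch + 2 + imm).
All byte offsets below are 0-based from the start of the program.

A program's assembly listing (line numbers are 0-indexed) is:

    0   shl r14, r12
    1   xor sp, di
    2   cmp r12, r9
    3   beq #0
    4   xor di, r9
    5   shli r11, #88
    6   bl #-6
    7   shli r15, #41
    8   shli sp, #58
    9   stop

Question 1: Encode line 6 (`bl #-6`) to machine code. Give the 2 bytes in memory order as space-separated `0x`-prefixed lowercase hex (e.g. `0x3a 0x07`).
0xfa 0xf7

6. bl fields op=0x1e:5|imm=-6:11 → word f7fah → fa f7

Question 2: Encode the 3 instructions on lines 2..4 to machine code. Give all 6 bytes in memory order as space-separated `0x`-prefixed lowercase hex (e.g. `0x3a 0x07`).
line 2 (cmp): pack op=0x14:5|rd=12:4|rs=9:4|pad=0:3 = 0xa648; little→ 48 a6
line 3 (beq): pack op=0xf:5|imm=0:11 = 0x7800; little→ 00 78
line 4 (xor): pack op=0x1c:5|rd=5:4|rs=9:4|pad=0:3 = 0xe2c8; little→ c8 e2

0x48 0xa6 0x00 0x78 0xc8 0xe2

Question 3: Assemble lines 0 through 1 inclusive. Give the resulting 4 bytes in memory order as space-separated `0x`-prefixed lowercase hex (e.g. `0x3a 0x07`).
line 0 (shl): pack op=0x9:5|rd=14:4|rs=12:4|pad=0:3 = 0x4f60; little→ 60 4f
line 1 (xor): pack op=0x1c:5|rd=7:4|rs=5:4|pad=0:3 = 0xe3a8; little→ a8 e3

0x60 0x4f 0xa8 0xe3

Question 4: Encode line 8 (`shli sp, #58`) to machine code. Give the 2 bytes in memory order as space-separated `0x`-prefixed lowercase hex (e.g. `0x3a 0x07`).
8. shli fields op=0xa:5|rd=7:4|imm=58:7 → word 53bah → ba 53

0xba 0x53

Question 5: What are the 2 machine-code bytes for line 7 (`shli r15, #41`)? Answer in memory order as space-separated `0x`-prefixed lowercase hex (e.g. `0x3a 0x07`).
L7: shli op=0xa:5|rd=15:4|imm=41:7 ⇒ 0x57a9 ⇒ little a9 57

0xa9 0x57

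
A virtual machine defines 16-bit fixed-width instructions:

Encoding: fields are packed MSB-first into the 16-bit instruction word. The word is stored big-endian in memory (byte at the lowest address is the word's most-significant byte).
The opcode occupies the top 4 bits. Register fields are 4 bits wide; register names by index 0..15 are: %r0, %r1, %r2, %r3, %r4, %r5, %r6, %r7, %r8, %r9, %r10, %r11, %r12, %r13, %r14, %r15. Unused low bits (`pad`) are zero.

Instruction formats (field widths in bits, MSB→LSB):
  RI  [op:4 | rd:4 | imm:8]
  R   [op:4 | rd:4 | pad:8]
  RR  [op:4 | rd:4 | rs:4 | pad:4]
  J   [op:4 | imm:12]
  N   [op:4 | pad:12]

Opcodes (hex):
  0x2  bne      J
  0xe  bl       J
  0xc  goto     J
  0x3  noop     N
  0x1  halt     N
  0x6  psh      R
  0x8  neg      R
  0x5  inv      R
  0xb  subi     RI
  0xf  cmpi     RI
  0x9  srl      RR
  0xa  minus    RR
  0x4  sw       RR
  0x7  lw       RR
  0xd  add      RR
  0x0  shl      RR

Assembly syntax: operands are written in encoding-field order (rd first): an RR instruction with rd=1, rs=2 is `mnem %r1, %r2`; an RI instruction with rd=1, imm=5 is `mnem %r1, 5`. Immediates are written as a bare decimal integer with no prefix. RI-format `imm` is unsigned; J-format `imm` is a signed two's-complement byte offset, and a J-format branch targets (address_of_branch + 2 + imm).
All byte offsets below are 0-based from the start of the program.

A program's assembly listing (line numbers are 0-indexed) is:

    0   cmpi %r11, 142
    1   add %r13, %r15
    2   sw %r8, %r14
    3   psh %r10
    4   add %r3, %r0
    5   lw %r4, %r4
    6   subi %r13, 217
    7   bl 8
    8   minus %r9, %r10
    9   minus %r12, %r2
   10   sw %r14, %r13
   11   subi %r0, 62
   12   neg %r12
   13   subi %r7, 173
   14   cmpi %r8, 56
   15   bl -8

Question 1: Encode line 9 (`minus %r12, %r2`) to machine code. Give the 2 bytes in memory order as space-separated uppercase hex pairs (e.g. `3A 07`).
AC 20

L9: minus op=0xa:4|rd=12:4|rs=2:4|pad=0:4 ⇒ 0xac20 ⇒ big ac 20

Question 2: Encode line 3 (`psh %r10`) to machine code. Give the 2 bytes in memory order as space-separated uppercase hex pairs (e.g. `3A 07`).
line 3 (psh): pack op=0x6:4|rd=10:4|pad=0:8 = 0x6a00; big→ 6a 00

6A 00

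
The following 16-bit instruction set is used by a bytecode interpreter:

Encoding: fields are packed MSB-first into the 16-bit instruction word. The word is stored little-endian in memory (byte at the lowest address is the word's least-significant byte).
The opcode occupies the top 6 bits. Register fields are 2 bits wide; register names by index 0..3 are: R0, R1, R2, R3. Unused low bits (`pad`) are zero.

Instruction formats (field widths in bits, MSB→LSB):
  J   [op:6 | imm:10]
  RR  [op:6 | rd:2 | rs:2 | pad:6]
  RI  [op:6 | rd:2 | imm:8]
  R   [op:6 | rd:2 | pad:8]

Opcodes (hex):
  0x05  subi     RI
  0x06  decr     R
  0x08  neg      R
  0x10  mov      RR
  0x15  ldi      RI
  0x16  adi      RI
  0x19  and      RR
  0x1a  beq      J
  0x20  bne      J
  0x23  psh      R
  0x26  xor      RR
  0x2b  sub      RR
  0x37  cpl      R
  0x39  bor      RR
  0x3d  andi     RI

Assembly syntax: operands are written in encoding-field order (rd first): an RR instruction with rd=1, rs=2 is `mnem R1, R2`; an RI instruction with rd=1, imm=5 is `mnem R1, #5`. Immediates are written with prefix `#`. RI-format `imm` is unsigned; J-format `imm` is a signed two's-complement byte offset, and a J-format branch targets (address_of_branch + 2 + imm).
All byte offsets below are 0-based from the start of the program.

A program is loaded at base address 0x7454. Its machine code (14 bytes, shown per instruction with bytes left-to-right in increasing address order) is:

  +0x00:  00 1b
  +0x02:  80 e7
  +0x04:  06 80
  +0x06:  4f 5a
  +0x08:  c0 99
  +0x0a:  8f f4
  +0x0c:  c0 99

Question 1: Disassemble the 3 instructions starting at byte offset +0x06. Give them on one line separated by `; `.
adi R2, #79; xor R1, R3; andi R0, #143

off 0x06: read 4f 5a as little → 0x5a4f
  top 6b → 0x16 → adi [RI]
  rd@[9:8]=0x2 ⇒ R2
  imm@[7:0]=0x4f ⇒ #79
off 0x08: read c0 99 as little → 0x99c0
  top 6b → 0x26 → xor [RR]
  rd@[9:8]=0x1 ⇒ R1
  rs@[7:6]=0x3 ⇒ R3
off 0x0a: read 8f f4 as little → 0xf48f
  top 6b → 0x3d → andi [RI]
  rd@[9:8]=0x0 ⇒ R0
  imm@[7:0]=0x8f ⇒ #143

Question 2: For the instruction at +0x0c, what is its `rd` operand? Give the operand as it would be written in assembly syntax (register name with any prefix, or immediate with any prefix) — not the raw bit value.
R1

@+0c  little-endian(c0 99) = 0x99c0
  top 6b → 0x26 → xor [RR]
  rd@[9:8]=0x1 ⇒ R1
  rs@[7:6]=0x3 ⇒ R3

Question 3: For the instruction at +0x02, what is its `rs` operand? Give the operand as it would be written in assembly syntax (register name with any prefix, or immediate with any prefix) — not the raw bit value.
+0x02: 80 e7 ⇒ word 0xe780 (little)
  opcode bits[15:10]=0x39: bor/RR
  rd@[9:8]=0x3 ⇒ R3
  rs@[7:6]=0x2 ⇒ R2

R2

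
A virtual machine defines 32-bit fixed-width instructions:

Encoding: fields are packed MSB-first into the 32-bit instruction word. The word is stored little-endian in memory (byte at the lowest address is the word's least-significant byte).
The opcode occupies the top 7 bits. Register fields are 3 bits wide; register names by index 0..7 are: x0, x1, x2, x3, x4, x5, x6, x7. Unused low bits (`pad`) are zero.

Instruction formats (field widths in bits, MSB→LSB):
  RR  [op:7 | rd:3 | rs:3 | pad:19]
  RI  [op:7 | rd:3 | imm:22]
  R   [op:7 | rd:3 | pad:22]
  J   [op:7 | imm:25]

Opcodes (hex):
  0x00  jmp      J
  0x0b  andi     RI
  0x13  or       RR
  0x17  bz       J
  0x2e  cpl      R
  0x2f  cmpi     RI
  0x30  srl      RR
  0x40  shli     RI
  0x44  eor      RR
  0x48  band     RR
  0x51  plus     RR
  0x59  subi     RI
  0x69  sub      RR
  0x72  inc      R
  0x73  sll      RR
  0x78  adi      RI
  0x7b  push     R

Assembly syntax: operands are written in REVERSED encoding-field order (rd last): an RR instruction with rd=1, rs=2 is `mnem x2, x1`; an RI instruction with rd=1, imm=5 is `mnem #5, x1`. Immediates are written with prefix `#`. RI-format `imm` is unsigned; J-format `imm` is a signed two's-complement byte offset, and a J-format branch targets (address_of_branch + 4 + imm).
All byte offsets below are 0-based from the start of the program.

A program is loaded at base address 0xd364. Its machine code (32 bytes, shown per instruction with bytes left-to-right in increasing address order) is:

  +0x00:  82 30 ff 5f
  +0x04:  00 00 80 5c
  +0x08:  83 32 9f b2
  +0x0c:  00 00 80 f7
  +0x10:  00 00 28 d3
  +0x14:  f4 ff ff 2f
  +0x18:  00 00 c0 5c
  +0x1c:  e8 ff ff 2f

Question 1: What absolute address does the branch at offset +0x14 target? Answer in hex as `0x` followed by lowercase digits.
@+14  little-endian(f4 ff ff 2f) = 0x2ffffff4
  top 7b → 0x17 → bz [J]
  imm: (w>>0)&0x1ffffff=0x1fffff4 (s25→-12) → #-12
  target = base 0xd364 + off 0x14 + 4 + imm -12 = 0xd370

0xd370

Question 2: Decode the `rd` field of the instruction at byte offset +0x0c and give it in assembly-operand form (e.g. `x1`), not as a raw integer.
x6

[0c] 00 00 80 f7 → 0xf7800000
  top 7b → 0x7b → push [R]
  [24:22] rd=6 = x6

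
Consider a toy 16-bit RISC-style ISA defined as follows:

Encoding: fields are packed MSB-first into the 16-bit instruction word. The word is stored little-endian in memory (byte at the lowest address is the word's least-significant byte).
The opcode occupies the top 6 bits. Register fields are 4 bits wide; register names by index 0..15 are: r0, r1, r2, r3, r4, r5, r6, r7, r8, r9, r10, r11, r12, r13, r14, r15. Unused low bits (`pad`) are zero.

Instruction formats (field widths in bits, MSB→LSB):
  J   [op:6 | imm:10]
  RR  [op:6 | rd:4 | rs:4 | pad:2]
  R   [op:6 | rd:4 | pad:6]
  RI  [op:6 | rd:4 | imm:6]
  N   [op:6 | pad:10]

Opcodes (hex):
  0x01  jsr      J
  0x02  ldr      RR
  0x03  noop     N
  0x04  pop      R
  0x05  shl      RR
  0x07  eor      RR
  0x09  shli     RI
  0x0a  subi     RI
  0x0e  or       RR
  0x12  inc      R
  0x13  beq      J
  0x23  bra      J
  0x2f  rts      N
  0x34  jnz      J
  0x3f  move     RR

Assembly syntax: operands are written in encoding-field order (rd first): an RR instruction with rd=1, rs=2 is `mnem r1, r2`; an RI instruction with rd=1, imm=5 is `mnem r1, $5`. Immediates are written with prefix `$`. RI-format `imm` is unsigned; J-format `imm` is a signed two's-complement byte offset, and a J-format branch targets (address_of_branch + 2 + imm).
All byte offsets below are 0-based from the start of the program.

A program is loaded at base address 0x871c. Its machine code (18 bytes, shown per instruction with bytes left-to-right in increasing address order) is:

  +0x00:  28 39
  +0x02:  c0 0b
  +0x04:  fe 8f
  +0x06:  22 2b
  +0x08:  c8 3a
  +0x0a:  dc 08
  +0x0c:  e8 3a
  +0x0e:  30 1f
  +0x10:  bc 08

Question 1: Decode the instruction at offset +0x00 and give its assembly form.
or r4, r10

@+00  little-endian(28 39) = 0x3928
  op=0x3928>>10=0xe ⇒ or (RR)
  rd: (w>>6)&0xf=0x4 → r4
  rs: (w>>2)&0xf=0xa → r10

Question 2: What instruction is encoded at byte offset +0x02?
ldr r15, r0

off 0x02: read c0 0b as little → 0x0bc0
  opcode bits[15:10]=0x2: ldr/RR
  rd@[9:6]=0xf ⇒ r15
  rs@[5:2]=0x0 ⇒ r0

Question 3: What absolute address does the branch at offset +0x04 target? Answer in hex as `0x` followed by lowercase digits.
+0x04: fe 8f ⇒ word 0x8ffe (little)
  top 6b → 0x23 → bra [J]
  imm: (w>>0)&0x3ff=0x3fe (s10→-2) → $-2
  target = base 0x871c + off 0x04 + 2 + imm -2 = 0x8720

0x8720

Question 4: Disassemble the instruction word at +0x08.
[08] c8 3a → 0x3ac8
  op=0x3ac8>>10=0xe ⇒ or (RR)
  rd@[9:6]=0xb ⇒ r11
  rs@[5:2]=0x2 ⇒ r2

or r11, r2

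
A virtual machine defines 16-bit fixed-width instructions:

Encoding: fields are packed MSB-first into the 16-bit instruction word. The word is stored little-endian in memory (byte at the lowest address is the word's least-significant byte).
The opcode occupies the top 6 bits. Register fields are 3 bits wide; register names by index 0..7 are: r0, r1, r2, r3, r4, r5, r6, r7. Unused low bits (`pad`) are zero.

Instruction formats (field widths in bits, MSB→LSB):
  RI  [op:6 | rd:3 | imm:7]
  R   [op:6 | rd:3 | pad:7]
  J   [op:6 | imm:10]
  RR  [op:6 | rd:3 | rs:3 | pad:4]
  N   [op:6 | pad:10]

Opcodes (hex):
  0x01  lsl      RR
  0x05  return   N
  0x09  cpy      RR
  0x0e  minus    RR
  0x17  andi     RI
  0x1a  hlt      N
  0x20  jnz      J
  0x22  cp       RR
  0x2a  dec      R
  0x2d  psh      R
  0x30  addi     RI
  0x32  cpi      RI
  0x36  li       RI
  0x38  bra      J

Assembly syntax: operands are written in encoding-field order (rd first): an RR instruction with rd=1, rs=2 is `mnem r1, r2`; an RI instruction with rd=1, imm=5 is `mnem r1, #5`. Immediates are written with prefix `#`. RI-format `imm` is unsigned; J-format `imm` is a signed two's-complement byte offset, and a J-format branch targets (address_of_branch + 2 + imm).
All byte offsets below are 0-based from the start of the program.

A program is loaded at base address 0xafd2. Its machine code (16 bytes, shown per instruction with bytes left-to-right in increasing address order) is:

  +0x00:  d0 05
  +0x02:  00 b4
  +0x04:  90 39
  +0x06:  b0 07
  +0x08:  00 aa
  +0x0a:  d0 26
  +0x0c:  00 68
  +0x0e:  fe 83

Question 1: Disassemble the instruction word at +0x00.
@+00  little-endian(d0 05) = 0x05d0
  op=0x05d0>>10=0x1 ⇒ lsl (RR)
  [9:7] rd=3 = r3
  [6:4] rs=5 = r5

lsl r3, r5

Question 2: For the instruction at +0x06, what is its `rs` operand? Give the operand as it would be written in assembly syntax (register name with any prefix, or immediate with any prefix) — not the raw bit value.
r3

+0x06: b0 07 ⇒ word 0x07b0 (little)
  op=0x07b0>>10=0x1 ⇒ lsl (RR)
  rd@[9:7]=0x7 ⇒ r7
  rs@[6:4]=0x3 ⇒ r3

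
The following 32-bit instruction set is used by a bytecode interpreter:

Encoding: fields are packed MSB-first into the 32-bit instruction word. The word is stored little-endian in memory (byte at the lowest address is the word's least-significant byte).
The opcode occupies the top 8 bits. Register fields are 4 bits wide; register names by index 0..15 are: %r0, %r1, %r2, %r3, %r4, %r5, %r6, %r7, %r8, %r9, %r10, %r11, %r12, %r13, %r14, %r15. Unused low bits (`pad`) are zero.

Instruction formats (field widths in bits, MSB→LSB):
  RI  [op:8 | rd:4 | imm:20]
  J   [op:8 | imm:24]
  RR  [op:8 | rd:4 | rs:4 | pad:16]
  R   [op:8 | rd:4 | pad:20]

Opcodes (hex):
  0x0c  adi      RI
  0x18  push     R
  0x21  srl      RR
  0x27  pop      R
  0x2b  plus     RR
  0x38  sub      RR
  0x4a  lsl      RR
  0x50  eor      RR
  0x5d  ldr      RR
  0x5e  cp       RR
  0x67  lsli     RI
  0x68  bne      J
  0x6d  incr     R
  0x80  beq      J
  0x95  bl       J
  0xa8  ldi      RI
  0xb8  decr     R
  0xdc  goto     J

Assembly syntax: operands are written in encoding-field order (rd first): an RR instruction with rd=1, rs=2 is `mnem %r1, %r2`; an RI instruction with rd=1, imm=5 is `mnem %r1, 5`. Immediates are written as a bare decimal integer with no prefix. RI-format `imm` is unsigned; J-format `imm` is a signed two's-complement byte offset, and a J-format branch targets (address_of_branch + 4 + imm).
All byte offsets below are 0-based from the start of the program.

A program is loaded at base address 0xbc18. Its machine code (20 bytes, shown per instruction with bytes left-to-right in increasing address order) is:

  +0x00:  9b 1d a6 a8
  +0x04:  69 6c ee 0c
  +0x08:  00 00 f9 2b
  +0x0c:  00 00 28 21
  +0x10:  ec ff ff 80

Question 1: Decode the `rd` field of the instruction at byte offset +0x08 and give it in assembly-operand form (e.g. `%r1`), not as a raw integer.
%r15

[08] 00 00 f9 2b → 0x2bf90000
  op=0x2bf90000>>24=0x2b ⇒ plus (RR)
  [23:20] rd=15 = %r15
  [19:16] rs=9 = %r9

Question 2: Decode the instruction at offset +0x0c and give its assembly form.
off 0x0c: read 00 00 28 21 as little → 0x21280000
  top 8b → 0x21 → srl [RR]
  rd@[23:20]=0x2 ⇒ %r2
  rs@[19:16]=0x8 ⇒ %r8

srl %r2, %r8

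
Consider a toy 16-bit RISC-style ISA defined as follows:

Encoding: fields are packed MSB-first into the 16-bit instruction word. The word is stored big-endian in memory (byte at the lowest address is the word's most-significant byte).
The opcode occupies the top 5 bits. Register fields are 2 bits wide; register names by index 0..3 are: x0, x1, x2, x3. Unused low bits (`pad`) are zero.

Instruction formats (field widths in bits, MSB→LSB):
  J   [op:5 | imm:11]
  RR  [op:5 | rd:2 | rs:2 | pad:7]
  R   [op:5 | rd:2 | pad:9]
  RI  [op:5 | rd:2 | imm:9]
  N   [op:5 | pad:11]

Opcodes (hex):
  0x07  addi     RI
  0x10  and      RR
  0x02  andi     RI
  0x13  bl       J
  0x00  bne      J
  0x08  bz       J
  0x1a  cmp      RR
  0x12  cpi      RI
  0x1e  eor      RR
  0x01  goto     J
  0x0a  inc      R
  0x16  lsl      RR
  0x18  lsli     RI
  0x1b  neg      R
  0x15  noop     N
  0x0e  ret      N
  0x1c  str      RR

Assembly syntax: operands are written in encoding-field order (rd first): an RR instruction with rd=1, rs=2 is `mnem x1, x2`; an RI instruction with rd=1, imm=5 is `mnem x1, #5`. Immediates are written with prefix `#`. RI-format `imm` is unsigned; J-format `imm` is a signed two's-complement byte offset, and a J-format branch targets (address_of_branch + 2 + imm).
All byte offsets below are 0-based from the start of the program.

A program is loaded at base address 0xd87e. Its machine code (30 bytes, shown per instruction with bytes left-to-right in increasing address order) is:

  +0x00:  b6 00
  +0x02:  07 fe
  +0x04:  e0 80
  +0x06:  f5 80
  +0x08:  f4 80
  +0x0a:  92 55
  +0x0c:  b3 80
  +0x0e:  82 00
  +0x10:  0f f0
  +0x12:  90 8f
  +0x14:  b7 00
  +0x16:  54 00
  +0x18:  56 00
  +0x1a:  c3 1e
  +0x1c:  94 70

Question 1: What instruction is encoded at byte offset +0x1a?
@+1a  big-endian(c3 1e) = 0xc31e
  opcode bits[15:11]=0x18: lsli/RI
  rd@[10:9]=0x1 ⇒ x1
  imm@[8:0]=0x11e ⇒ #286

lsli x1, #286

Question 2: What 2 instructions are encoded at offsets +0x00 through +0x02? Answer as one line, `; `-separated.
@+00  big-endian(b6 00) = 0xb600
  op=0xb600>>11=0x16 ⇒ lsl (RR)
  [10:9] rd=3 = x3
  [8:7] rs=0 = x0
@+02  big-endian(07 fe) = 0x07fe
  op=0x07fe>>11=0x0 ⇒ bne (J)
  [10:0] imm=2046 (s11→-2) = #-2

lsl x3, x0; bne #-2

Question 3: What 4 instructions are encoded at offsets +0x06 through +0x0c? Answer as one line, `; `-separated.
eor x2, x3; eor x2, x1; cpi x1, #85; lsl x1, x3

[06] f5 80 → 0xf580
  op=0xf580>>11=0x1e ⇒ eor (RR)
  [10:9] rd=2 = x2
  [8:7] rs=3 = x3
[08] f4 80 → 0xf480
  op=0xf480>>11=0x1e ⇒ eor (RR)
  [10:9] rd=2 = x2
  [8:7] rs=1 = x1
[0a] 92 55 → 0x9255
  op=0x9255>>11=0x12 ⇒ cpi (RI)
  [10:9] rd=1 = x1
  [8:0] imm=85 = #85
[0c] b3 80 → 0xb380
  op=0xb380>>11=0x16 ⇒ lsl (RR)
  [10:9] rd=1 = x1
  [8:7] rs=3 = x3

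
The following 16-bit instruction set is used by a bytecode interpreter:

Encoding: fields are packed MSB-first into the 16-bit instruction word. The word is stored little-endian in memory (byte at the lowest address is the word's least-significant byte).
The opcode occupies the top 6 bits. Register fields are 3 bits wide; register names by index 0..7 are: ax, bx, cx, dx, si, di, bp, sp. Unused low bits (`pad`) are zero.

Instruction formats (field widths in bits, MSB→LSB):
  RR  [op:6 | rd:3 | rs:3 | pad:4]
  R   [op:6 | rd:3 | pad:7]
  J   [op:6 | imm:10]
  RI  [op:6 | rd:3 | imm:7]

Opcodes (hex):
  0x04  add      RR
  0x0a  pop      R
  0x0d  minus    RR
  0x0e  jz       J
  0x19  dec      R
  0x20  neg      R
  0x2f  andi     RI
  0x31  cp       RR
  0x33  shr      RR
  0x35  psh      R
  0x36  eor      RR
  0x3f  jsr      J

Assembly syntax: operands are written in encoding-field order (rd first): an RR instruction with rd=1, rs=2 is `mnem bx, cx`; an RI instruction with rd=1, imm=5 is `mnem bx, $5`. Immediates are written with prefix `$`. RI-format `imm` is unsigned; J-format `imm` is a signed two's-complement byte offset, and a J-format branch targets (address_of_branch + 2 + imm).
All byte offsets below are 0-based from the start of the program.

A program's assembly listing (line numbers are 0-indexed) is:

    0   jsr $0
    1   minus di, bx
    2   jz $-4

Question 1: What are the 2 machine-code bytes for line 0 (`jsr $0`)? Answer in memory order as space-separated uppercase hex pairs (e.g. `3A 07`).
00 FC

L0: jsr op=0x3f:6|imm=0:10 ⇒ 0xfc00 ⇒ little 00 fc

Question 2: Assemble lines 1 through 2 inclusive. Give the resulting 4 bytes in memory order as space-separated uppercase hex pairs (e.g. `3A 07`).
90 36 FC 3B

line 1 (minus): pack op=0xd:6|rd=5:3|rs=1:3|pad=0:4 = 0x3690; little→ 90 36
line 2 (jz): pack op=0xe:6|imm=-4:10 = 0x3bfc; little→ fc 3b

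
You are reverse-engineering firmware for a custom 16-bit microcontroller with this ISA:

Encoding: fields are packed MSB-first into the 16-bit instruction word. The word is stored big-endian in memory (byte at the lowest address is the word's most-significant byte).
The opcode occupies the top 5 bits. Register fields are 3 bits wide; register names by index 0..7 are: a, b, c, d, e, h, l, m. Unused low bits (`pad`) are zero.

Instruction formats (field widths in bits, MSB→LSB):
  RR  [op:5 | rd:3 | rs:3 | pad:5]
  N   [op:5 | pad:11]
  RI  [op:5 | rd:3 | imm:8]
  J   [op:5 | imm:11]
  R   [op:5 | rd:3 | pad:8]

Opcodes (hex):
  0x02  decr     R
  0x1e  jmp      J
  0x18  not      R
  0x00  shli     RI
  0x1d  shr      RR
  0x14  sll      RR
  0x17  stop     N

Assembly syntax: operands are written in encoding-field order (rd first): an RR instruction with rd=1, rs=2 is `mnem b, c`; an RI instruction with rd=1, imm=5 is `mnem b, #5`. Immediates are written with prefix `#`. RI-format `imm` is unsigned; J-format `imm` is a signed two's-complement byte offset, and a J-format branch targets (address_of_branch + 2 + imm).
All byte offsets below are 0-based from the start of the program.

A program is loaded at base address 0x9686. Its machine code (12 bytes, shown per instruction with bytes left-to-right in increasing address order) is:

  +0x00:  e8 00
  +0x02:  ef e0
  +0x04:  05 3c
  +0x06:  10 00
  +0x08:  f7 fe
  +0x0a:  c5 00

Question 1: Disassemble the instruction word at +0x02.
shr m, m

off 0x02: read ef e0 as big → 0xefe0
  op=0xefe0>>11=0x1d ⇒ shr (RR)
  [10:8] rd=7 = m
  [7:5] rs=7 = m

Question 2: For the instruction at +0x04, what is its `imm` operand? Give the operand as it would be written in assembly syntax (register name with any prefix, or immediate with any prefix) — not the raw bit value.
#60

off 0x04: read 05 3c as big → 0x053c
  top 5b → 0x0 → shli [RI]
  rd@[10:8]=0x5 ⇒ h
  imm@[7:0]=0x3c ⇒ #60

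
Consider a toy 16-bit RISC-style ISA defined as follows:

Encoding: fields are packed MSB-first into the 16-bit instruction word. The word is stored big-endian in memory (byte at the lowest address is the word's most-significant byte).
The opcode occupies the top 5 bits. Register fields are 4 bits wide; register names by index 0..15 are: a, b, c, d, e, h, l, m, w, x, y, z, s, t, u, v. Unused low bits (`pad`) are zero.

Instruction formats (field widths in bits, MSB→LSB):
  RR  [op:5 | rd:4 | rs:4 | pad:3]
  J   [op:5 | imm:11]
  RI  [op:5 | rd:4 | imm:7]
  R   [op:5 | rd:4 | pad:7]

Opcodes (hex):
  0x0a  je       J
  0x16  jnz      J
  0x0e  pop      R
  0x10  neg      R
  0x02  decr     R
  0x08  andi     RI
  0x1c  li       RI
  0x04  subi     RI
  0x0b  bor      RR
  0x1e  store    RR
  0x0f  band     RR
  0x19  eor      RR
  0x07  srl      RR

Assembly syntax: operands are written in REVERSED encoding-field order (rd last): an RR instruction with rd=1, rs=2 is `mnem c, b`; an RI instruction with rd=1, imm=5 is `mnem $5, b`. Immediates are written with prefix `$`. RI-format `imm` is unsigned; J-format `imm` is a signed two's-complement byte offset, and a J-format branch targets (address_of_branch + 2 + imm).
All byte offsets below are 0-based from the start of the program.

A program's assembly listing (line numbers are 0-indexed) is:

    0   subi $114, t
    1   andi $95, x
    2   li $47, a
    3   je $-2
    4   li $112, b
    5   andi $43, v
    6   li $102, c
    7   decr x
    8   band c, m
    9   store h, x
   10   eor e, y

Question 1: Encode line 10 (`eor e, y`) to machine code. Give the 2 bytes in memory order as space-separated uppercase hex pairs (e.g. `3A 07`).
line 10 (eor): pack op=0x19:5|rd=10:4|rs=4:4|pad=0:3 = 0xcd20; big→ cd 20

CD 20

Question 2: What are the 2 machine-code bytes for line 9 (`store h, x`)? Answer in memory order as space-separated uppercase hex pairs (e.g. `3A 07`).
line 9 (store): pack op=0x1e:5|rd=9:4|rs=5:4|pad=0:3 = 0xf4a8; big→ f4 a8

F4 A8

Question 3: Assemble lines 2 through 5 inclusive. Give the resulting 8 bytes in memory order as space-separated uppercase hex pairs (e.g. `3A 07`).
E0 2F 57 FE E0 F0 47 AB

L2: li op=0x1c:5|rd=0:4|imm=47:7 ⇒ 0xe02f ⇒ big e0 2f
L3: je op=0xa:5|imm=-2:11 ⇒ 0x57fe ⇒ big 57 fe
L4: li op=0x1c:5|rd=1:4|imm=112:7 ⇒ 0xe0f0 ⇒ big e0 f0
L5: andi op=0x8:5|rd=15:4|imm=43:7 ⇒ 0x47ab ⇒ big 47 ab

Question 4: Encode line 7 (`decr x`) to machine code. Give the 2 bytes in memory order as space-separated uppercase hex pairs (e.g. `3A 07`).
14 80

L7: decr op=0x2:5|rd=9:4|pad=0:7 ⇒ 0x1480 ⇒ big 14 80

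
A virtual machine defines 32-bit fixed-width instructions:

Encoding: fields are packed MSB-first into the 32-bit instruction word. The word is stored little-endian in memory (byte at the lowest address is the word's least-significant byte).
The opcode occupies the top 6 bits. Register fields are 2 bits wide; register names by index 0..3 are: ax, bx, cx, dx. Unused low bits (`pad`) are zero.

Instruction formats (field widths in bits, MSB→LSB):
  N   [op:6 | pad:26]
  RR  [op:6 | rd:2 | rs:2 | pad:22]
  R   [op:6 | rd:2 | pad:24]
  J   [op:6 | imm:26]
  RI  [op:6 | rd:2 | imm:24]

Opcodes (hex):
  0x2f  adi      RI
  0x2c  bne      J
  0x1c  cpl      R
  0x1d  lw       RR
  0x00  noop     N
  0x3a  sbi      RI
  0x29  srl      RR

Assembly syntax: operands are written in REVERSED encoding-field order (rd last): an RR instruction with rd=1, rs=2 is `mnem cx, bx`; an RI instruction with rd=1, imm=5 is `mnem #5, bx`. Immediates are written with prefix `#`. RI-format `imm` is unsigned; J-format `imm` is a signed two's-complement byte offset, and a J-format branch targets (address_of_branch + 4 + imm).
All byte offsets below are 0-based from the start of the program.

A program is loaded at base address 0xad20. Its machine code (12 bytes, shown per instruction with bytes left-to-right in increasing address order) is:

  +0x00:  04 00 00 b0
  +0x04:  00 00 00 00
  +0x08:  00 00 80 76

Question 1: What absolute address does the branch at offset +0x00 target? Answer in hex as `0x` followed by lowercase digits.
@+00  little-endian(04 00 00 b0) = 0xb0000004
  opcode bits[31:26]=0x2c: bne/J
  imm: (w>>0)&0x3ffffff=0x4 → #4
  target = base 0xad20 + off 0x00 + 4 + imm 4 = 0xad28

0xad28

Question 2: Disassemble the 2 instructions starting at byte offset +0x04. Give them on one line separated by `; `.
+0x04: 00 00 00 00 ⇒ word 0x00000000 (little)
  top 6b → 0x0 → noop [N]
+0x08: 00 00 80 76 ⇒ word 0x76800000 (little)
  top 6b → 0x1d → lw [RR]
  rd@[25:24]=0x2 ⇒ cx
  rs@[23:22]=0x2 ⇒ cx

noop; lw cx, cx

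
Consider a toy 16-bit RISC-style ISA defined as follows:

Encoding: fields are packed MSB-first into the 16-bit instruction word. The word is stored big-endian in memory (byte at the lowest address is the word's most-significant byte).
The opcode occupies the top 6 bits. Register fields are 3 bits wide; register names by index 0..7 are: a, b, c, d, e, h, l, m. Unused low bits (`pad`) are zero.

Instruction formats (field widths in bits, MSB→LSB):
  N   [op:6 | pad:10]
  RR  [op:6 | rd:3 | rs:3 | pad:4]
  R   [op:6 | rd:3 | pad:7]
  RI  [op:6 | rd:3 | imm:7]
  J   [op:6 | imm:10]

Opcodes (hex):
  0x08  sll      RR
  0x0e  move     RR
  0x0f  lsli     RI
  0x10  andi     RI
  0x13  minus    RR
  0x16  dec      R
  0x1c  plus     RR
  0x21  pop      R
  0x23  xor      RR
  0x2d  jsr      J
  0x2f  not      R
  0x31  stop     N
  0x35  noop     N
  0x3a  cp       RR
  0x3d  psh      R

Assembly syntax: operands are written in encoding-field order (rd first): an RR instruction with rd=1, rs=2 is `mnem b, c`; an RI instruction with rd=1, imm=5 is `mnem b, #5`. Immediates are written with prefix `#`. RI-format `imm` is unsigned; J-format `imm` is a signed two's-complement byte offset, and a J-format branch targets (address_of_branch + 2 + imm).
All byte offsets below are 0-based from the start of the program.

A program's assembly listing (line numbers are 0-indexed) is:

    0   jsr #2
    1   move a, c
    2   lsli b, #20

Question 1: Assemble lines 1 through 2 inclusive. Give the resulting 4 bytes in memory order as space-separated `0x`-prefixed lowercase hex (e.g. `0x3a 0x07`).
1. move fields op=0xe:6|rd=0:3|rs=2:3|pad=0:4 → word 3820h → 38 20
2. lsli fields op=0xf:6|rd=1:3|imm=20:7 → word 3c94h → 3c 94

0x38 0x20 0x3c 0x94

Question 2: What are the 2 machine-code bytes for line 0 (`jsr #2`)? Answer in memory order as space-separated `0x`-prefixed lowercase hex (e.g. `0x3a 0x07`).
L0: jsr op=0x2d:6|imm=2:10 ⇒ 0xb402 ⇒ big b4 02

0xb4 0x02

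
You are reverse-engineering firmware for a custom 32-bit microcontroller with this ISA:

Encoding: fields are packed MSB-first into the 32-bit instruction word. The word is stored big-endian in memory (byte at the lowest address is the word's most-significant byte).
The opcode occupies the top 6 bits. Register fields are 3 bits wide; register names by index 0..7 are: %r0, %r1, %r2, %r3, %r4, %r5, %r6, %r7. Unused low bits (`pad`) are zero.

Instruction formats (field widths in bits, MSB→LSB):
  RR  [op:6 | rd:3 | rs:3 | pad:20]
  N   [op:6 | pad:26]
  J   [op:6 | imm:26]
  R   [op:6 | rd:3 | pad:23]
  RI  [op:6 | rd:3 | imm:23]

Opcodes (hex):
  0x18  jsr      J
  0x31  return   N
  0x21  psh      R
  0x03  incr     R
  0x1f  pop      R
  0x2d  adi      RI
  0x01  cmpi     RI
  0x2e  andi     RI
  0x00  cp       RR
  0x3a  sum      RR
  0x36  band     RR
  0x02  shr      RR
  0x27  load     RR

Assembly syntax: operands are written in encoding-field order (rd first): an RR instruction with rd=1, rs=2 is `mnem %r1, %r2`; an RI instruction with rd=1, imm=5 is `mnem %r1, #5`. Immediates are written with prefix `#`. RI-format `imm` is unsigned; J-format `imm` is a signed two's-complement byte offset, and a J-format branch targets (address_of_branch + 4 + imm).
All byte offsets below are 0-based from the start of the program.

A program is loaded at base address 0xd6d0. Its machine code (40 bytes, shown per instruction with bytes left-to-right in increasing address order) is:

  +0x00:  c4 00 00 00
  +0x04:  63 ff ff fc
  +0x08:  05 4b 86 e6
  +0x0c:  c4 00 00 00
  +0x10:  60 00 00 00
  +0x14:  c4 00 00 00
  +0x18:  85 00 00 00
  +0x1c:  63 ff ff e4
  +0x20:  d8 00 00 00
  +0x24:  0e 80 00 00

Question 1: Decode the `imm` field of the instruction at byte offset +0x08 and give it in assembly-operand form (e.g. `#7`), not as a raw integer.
#4949734

[08] 05 4b 86 e6 → 0x054b86e6
  op=0x054b86e6>>26=0x1 ⇒ cmpi (RI)
  rd: (w>>23)&0x7=0x2 → %r2
  imm: (w>>0)&0x7fffff=0x4b86e6 → #4949734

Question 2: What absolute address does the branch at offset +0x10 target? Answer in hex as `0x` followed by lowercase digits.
0xd6e4

[10] 60 00 00 00 → 0x60000000
  op=0x60000000>>26=0x18 ⇒ jsr (J)
  imm@[25:0]=0x0 ⇒ #0
  target = base 0xd6d0 + off 0x10 + 4 + imm 0 = 0xd6e4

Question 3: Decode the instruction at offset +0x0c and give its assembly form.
return

@+0c  big-endian(c4 00 00 00) = 0xc4000000
  top 6b → 0x31 → return [N]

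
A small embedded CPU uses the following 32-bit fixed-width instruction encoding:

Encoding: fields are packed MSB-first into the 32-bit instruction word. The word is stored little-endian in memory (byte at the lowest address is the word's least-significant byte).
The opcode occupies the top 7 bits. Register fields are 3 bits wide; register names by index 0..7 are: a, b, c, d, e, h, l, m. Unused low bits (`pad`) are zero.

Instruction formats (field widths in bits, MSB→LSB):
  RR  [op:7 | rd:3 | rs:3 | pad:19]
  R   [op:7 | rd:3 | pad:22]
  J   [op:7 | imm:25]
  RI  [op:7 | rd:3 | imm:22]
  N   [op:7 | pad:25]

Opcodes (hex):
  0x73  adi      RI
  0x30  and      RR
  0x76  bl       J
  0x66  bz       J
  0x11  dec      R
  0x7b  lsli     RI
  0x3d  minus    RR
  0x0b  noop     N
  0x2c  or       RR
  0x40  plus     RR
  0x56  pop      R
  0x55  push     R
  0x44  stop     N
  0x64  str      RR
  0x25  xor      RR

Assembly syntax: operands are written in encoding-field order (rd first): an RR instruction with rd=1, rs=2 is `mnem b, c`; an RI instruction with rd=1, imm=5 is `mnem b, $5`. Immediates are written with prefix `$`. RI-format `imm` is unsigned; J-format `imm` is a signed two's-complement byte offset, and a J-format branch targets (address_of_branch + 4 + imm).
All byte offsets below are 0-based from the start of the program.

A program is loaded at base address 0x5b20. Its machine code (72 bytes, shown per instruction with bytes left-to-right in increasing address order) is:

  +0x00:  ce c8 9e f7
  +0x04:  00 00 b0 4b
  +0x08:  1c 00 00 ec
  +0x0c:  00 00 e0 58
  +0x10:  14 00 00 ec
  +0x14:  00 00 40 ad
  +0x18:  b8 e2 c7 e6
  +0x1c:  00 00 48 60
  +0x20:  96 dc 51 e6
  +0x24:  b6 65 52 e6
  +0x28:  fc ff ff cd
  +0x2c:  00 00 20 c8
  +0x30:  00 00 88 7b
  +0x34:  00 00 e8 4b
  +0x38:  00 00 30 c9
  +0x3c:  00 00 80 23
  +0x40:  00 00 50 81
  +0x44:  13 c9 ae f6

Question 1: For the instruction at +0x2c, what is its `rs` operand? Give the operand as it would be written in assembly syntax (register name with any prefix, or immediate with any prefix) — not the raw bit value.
e

@+2c  little-endian(00 00 20 c8) = 0xc8200000
  op=0xc8200000>>25=0x64 ⇒ str (RR)
  rd: (w>>22)&0x7=0x0 → a
  rs: (w>>19)&0x7=0x4 → e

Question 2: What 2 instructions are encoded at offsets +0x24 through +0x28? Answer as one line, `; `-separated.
@+24  little-endian(b6 65 52 e6) = 0xe65265b6
  opcode bits[31:25]=0x73: adi/RI
  rd: (w>>22)&0x7=0x1 → b
  imm: (w>>0)&0x3fffff=0x1265b6 → $1205686
@+28  little-endian(fc ff ff cd) = 0xcdfffffc
  opcode bits[31:25]=0x66: bz/J
  imm: (w>>0)&0x1ffffff=0x1fffffc (s25→-4) → $-4

adi b, $1205686; bz $-4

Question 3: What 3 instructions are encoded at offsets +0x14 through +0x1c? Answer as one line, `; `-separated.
pop h; adi d, $516792; and b, b

+0x14: 00 00 40 ad ⇒ word 0xad400000 (little)
  top 7b → 0x56 → pop [R]
  rd: (w>>22)&0x7=0x5 → h
+0x18: b8 e2 c7 e6 ⇒ word 0xe6c7e2b8 (little)
  top 7b → 0x73 → adi [RI]
  rd: (w>>22)&0x7=0x3 → d
  imm: (w>>0)&0x3fffff=0x7e2b8 → $516792
+0x1c: 00 00 48 60 ⇒ word 0x60480000 (little)
  top 7b → 0x30 → and [RR]
  rd: (w>>22)&0x7=0x1 → b
  rs: (w>>19)&0x7=0x1 → b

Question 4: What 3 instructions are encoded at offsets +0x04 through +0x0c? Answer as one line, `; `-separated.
[04] 00 00 b0 4b → 0x4bb00000
  top 7b → 0x25 → xor [RR]
  [24:22] rd=6 = l
  [21:19] rs=6 = l
[08] 1c 00 00 ec → 0xec00001c
  top 7b → 0x76 → bl [J]
  [24:0] imm=28 = $28
[0c] 00 00 e0 58 → 0x58e00000
  top 7b → 0x2c → or [RR]
  [24:22] rd=3 = d
  [21:19] rs=4 = e

xor l, l; bl $28; or d, e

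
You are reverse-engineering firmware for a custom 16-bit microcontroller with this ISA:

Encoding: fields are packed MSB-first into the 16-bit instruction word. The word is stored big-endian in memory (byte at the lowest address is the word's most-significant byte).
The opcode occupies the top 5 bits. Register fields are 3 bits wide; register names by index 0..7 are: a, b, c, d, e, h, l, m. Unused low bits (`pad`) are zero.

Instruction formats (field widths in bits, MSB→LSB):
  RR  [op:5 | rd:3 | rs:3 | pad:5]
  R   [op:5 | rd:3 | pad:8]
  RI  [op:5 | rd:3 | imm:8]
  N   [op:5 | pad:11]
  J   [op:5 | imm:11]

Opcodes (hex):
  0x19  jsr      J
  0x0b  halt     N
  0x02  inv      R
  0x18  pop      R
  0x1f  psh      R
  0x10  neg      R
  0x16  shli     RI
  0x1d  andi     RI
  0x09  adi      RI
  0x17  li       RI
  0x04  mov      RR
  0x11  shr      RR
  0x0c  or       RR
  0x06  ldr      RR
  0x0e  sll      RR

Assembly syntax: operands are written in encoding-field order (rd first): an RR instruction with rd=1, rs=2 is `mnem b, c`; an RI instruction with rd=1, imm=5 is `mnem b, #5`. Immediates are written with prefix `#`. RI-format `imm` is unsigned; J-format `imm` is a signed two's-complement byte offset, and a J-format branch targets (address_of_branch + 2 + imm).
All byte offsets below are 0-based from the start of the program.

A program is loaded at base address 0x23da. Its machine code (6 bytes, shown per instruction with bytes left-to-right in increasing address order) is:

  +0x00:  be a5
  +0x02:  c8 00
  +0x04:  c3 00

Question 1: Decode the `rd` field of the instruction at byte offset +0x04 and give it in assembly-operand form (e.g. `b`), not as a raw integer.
d

+0x04: c3 00 ⇒ word 0xc300 (big)
  opcode bits[15:11]=0x18: pop/R
  rd: (w>>8)&0x7=0x3 → d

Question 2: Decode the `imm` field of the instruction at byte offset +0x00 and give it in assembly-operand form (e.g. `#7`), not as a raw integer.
off 0x00: read be a5 as big → 0xbea5
  opcode bits[15:11]=0x17: li/RI
  [10:8] rd=6 = l
  [7:0] imm=165 = #165

#165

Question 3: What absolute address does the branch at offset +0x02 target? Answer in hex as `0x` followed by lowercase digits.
0x23de

off 0x02: read c8 00 as big → 0xc800
  opcode bits[15:11]=0x19: jsr/J
  imm@[10:0]=0x0 ⇒ #0
  target = base 0x23da + off 0x02 + 2 + imm 0 = 0x23de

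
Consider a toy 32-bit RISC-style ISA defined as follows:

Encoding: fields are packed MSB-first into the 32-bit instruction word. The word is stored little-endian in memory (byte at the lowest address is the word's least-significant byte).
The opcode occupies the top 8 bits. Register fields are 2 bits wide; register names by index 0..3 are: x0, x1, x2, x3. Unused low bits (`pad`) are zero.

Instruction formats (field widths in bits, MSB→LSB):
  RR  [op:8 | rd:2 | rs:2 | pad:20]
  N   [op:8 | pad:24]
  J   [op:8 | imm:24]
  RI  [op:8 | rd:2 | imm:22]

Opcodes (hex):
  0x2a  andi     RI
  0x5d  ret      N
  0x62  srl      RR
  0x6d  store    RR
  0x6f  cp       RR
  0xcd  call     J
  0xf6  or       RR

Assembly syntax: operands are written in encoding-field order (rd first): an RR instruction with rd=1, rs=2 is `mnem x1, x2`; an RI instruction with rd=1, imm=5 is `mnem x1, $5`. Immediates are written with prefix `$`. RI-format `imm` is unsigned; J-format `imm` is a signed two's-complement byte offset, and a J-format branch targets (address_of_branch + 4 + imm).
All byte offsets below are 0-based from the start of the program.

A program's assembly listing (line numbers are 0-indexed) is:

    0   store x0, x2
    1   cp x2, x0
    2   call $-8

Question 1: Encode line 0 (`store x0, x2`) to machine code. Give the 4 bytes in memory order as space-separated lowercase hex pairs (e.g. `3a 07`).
0. store fields op=0x6d:8|rd=0:2|rs=2:2|pad=0:20 → word 6d200000h → 00 00 20 6d

00 00 20 6d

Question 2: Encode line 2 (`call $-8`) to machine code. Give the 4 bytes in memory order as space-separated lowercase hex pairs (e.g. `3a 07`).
2. call fields op=0xcd:8|imm=-8:24 → word cdfffff8h → f8 ff ff cd

f8 ff ff cd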